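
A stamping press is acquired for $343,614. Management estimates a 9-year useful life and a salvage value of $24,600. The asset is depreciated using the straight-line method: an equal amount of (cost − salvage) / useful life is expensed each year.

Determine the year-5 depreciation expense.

Depreciable base = $343,614 − $24,600 = $319,014.
Annual expense = $319,014 / 9 = $35,446.

$35,446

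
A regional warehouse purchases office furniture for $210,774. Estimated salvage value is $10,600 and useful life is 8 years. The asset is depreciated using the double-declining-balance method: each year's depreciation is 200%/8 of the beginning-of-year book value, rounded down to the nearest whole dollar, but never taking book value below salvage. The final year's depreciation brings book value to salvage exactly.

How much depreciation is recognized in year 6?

Depreciable base = $210,774 − $10,600 = $200,174.
Year 1: ⌊$210,774 × 200%/8⌋ = $52,693. Book value $158,081.
Year 2: ⌊$158,081 × 200%/8⌋ = $39,520. Book value $118,561.
Year 3: ⌊$118,561 × 200%/8⌋ = $29,640. Book value $88,921.
Year 4: ⌊$88,921 × 200%/8⌋ = $22,230. Book value $66,691.
Year 5: ⌊$66,691 × 200%/8⌋ = $16,672. Book value $50,019.
Year 6: ⌊$50,019 × 200%/8⌋ = $12,504. Book value $37,515.

$12,504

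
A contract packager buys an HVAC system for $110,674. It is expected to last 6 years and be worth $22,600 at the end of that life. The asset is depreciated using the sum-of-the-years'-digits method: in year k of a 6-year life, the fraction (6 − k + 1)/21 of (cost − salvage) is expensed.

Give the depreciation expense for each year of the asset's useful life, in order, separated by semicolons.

$25,164; $20,970; $16,776; $12,582; $8,388; $4,194

Depreciable base = $110,674 − $22,600 = $88,074.
Sum of the years' digits = 6+5+4+3+2+1 = 21.
Year 1: $88,074 × 6/21 = $25,164. Book value $85,510.
Year 2: $88,074 × 5/21 = $20,970. Book value $64,540.
Year 3: $88,074 × 4/21 = $16,776. Book value $47,764.
Year 4: $88,074 × 3/21 = $12,582. Book value $35,182.
Year 5: $88,074 × 2/21 = $8,388. Book value $26,794.
Year 6: $88,074 × 1/21 = $4,194. Book value $22,600.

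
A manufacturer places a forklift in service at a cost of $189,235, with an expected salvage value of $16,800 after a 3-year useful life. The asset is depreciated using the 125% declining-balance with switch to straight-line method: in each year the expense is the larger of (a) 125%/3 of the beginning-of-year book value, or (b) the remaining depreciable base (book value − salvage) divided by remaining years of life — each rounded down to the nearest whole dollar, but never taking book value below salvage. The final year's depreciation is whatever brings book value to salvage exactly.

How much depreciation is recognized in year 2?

$46,794

Depreciable base = $189,235 − $16,800 = $172,435.
Year 1: DB = ⌊$189,235 × 125%/3⌋ = $78,847; SL = ⌊$172,435/3⌋ = $57,478 → take DB $78,847. Book value $110,388.
Year 2: DB = ⌊$110,388 × 125%/3⌋ = $45,995; SL = ⌊$93,588/2⌋ = $46,794 → take SL $46,794. Book value $63,594.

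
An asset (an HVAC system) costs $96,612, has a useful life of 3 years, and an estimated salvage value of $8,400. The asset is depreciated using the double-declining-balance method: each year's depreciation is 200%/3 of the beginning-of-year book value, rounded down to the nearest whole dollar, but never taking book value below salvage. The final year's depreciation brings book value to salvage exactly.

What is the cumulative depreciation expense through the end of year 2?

$85,877

Depreciable base = $96,612 − $8,400 = $88,212.
Year 1: ⌊$96,612 × 200%/3⌋ = $64,408. Book value $32,204.
Year 2: ⌊$32,204 × 200%/3⌋ = $21,469. Book value $10,735.
Accumulated through year 2 = $96,612 − $10,735 = $85,877.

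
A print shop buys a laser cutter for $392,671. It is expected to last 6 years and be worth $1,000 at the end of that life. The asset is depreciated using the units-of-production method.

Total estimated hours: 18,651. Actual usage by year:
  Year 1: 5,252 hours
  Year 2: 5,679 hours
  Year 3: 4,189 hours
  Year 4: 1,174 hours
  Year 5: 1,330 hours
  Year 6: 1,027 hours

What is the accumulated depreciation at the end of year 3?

$317,520

Depreciable base = $392,671 − $1,000 = $391,671.
Rate = $391,671 / 18,651 hours = $21 per hour.
Year 1: 5,252 × $21 = $110,292. Book value $282,379.
Year 2: 5,679 × $21 = $119,259. Book value $163,120.
Year 3: 4,189 × $21 = $87,969. Book value $75,151.
Accumulated through year 3 = $392,671 − $75,151 = $317,520.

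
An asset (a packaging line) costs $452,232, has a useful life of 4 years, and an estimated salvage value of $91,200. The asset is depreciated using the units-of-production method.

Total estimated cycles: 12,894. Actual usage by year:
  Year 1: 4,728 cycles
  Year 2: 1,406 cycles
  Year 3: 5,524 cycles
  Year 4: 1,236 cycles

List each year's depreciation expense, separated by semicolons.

Depreciable base = $452,232 − $91,200 = $361,032.
Rate = $361,032 / 12,894 cycles = $28 per cycle.
Year 1: 4,728 × $28 = $132,384. Book value $319,848.
Year 2: 1,406 × $28 = $39,368. Book value $280,480.
Year 3: 5,524 × $28 = $154,672. Book value $125,808.
Year 4: 1,236 × $28 = $34,608. Book value $91,200.

$132,384; $39,368; $154,672; $34,608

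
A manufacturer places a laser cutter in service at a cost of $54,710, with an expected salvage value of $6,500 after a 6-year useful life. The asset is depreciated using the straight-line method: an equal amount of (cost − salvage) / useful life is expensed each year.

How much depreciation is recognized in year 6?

Depreciable base = $54,710 − $6,500 = $48,210.
Annual expense = $48,210 / 6 = $8,035.

$8,035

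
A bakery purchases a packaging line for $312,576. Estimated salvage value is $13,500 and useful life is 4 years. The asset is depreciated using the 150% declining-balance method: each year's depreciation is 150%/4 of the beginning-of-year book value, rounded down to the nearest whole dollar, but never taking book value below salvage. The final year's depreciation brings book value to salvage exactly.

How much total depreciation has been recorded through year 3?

$236,263

Depreciable base = $312,576 − $13,500 = $299,076.
Year 1: ⌊$312,576 × 150%/4⌋ = $117,216. Book value $195,360.
Year 2: ⌊$195,360 × 150%/4⌋ = $73,260. Book value $122,100.
Year 3: ⌊$122,100 × 150%/4⌋ = $45,787. Book value $76,313.
Accumulated through year 3 = $312,576 − $76,313 = $236,263.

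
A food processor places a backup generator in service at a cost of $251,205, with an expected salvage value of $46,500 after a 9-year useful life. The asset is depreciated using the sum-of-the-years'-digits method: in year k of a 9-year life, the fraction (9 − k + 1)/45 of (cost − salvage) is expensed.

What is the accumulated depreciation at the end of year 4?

Depreciable base = $251,205 − $46,500 = $204,705.
Sum of the years' digits = 9+8+7+6+5+4+3+2+1 = 45.
Year 1: $204,705 × 9/45 = $40,941. Book value $210,264.
Year 2: $204,705 × 8/45 = $36,392. Book value $173,872.
Year 3: $204,705 × 7/45 = $31,843. Book value $142,029.
Year 4: $204,705 × 6/45 = $27,294. Book value $114,735.
Accumulated through year 4 = $251,205 − $114,735 = $136,470.

$136,470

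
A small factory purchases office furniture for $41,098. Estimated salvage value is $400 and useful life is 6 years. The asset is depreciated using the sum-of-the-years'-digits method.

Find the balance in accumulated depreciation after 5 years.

Depreciable base = $41,098 − $400 = $40,698.
Sum of the years' digits = 6+5+4+3+2+1 = 21.
Year 1: $40,698 × 6/21 = $11,628. Book value $29,470.
Year 2: $40,698 × 5/21 = $9,690. Book value $19,780.
Year 3: $40,698 × 4/21 = $7,752. Book value $12,028.
Year 4: $40,698 × 3/21 = $5,814. Book value $6,214.
Year 5: $40,698 × 2/21 = $3,876. Book value $2,338.
Accumulated through year 5 = $41,098 − $2,338 = $38,760.

$38,760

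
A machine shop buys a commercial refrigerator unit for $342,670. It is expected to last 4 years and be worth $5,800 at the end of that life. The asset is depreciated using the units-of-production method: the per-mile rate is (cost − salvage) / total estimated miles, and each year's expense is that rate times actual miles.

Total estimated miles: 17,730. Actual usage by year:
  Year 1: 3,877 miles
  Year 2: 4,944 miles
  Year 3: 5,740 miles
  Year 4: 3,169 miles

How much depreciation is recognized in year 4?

$60,211

Depreciable base = $342,670 − $5,800 = $336,870.
Rate = $336,870 / 17,730 miles = $19 per mile.
Year 1: 3,877 × $19 = $73,663. Book value $269,007.
Year 2: 4,944 × $19 = $93,936. Book value $175,071.
Year 3: 5,740 × $19 = $109,060. Book value $66,011.
Year 4: 3,169 × $19 = $60,211. Book value $5,800.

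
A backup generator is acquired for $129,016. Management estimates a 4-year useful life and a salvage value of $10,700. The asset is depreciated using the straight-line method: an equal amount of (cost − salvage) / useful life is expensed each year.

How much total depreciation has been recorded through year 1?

Depreciable base = $129,016 − $10,700 = $118,316.
Annual expense = $118,316 / 4 = $29,579.
End of year 1: book value $99,437.
Accumulated through year 1 = $129,016 − $99,437 = $29,579.

$29,579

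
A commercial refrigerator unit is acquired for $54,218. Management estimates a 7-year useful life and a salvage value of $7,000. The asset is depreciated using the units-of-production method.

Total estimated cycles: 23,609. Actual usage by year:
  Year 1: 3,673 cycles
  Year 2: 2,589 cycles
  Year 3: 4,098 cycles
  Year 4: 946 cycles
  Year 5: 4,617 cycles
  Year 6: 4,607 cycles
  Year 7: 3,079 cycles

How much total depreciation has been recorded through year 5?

Depreciable base = $54,218 − $7,000 = $47,218.
Rate = $47,218 / 23,609 cycles = $2 per cycle.
Year 1: 3,673 × $2 = $7,346. Book value $46,872.
Year 2: 2,589 × $2 = $5,178. Book value $41,694.
Year 3: 4,098 × $2 = $8,196. Book value $33,498.
Year 4: 946 × $2 = $1,892. Book value $31,606.
Year 5: 4,617 × $2 = $9,234. Book value $22,372.
Accumulated through year 5 = $54,218 − $22,372 = $31,846.

$31,846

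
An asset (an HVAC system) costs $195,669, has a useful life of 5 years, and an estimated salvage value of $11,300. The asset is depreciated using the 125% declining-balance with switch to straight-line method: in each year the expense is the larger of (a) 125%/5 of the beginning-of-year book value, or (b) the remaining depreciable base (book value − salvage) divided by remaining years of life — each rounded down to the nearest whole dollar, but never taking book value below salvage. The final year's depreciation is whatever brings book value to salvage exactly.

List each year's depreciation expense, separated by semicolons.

$48,917; $36,688; $32,921; $32,921; $32,922

Depreciable base = $195,669 − $11,300 = $184,369.
Year 1: DB = ⌊$195,669 × 125%/5⌋ = $48,917; SL = ⌊$184,369/5⌋ = $36,873 → take DB $48,917. Book value $146,752.
Year 2: DB = ⌊$146,752 × 125%/5⌋ = $36,688; SL = ⌊$135,452/4⌋ = $33,863 → take DB $36,688. Book value $110,064.
Year 3: DB = ⌊$110,064 × 125%/5⌋ = $27,516; SL = ⌊$98,764/3⌋ = $32,921 → take SL $32,921. Book value $77,143.
Year 4: DB = ⌊$77,143 × 125%/5⌋ = $19,285; SL = ⌊$65,843/2⌋ = $32,921 → take SL $32,921. Book value $44,222.
Year 5 (final): $44,222 − $11,300 = $32,922. Book value $11,300.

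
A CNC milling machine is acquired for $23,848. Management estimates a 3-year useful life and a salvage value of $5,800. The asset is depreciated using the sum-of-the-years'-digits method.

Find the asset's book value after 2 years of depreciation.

$8,808

Depreciable base = $23,848 − $5,800 = $18,048.
Sum of the years' digits = 3+2+1 = 6.
Year 1: $18,048 × 3/6 = $9,024. Book value $14,824.
Year 2: $18,048 × 2/6 = $6,016. Book value $8,808.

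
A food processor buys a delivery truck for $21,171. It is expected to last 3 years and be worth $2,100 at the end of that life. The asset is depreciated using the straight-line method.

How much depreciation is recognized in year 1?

$6,357

Depreciable base = $21,171 − $2,100 = $19,071.
Annual expense = $19,071 / 3 = $6,357.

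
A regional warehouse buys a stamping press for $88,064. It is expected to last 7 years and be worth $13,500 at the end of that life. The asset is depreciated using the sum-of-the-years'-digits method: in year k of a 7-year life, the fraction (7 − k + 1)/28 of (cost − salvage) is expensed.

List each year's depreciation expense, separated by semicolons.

$18,641; $15,978; $13,315; $10,652; $7,989; $5,326; $2,663

Depreciable base = $88,064 − $13,500 = $74,564.
Sum of the years' digits = 7+6+5+4+3+2+1 = 28.
Year 1: $74,564 × 7/28 = $18,641. Book value $69,423.
Year 2: $74,564 × 6/28 = $15,978. Book value $53,445.
Year 3: $74,564 × 5/28 = $13,315. Book value $40,130.
Year 4: $74,564 × 4/28 = $10,652. Book value $29,478.
Year 5: $74,564 × 3/28 = $7,989. Book value $21,489.
Year 6: $74,564 × 2/28 = $5,326. Book value $16,163.
Year 7: $74,564 × 1/28 = $2,663. Book value $13,500.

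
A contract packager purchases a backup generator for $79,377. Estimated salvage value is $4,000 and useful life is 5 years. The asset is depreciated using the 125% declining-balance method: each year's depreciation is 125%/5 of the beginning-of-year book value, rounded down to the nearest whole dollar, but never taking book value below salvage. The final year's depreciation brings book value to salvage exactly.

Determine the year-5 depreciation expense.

$21,116

Depreciable base = $79,377 − $4,000 = $75,377.
Year 1: ⌊$79,377 × 125%/5⌋ = $19,844. Book value $59,533.
Year 2: ⌊$59,533 × 125%/5⌋ = $14,883. Book value $44,650.
Year 3: ⌊$44,650 × 125%/5⌋ = $11,162. Book value $33,488.
Year 4: ⌊$33,488 × 125%/5⌋ = $8,372. Book value $25,116.
Year 5 (final): $25,116 − $4,000 = $21,116. Book value $4,000.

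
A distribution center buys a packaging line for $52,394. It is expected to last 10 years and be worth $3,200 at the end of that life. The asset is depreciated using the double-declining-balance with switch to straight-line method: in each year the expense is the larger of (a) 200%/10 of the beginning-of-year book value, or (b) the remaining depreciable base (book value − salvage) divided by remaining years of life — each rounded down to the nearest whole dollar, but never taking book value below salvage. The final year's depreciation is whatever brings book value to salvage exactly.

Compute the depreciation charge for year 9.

$2,596

Depreciable base = $52,394 − $3,200 = $49,194.
Year 1: DB = ⌊$52,394 × 200%/10⌋ = $10,478; SL = ⌊$49,194/10⌋ = $4,919 → take DB $10,478. Book value $41,916.
Year 2: DB = ⌊$41,916 × 200%/10⌋ = $8,383; SL = ⌊$38,716/9⌋ = $4,301 → take DB $8,383. Book value $33,533.
Year 3: DB = ⌊$33,533 × 200%/10⌋ = $6,706; SL = ⌊$30,333/8⌋ = $3,791 → take DB $6,706. Book value $26,827.
Year 4: DB = ⌊$26,827 × 200%/10⌋ = $5,365; SL = ⌊$23,627/7⌋ = $3,375 → take DB $5,365. Book value $21,462.
Year 5: DB = ⌊$21,462 × 200%/10⌋ = $4,292; SL = ⌊$18,262/6⌋ = $3,043 → take DB $4,292. Book value $17,170.
Year 6: DB = ⌊$17,170 × 200%/10⌋ = $3,434; SL = ⌊$13,970/5⌋ = $2,794 → take DB $3,434. Book value $13,736.
Year 7: DB = ⌊$13,736 × 200%/10⌋ = $2,747; SL = ⌊$10,536/4⌋ = $2,634 → take DB $2,747. Book value $10,989.
Year 8: DB = ⌊$10,989 × 200%/10⌋ = $2,197; SL = ⌊$7,789/3⌋ = $2,596 → take SL $2,596. Book value $8,393.
Year 9: DB = ⌊$8,393 × 200%/10⌋ = $1,678; SL = ⌊$5,193/2⌋ = $2,596 → take SL $2,596. Book value $5,797.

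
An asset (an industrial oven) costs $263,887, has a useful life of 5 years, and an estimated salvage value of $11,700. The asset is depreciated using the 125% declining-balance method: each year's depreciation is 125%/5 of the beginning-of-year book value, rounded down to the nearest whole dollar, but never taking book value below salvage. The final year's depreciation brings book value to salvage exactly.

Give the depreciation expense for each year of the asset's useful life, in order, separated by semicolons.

Depreciable base = $263,887 − $11,700 = $252,187.
Year 1: ⌊$263,887 × 125%/5⌋ = $65,971. Book value $197,916.
Year 2: ⌊$197,916 × 125%/5⌋ = $49,479. Book value $148,437.
Year 3: ⌊$148,437 × 125%/5⌋ = $37,109. Book value $111,328.
Year 4: ⌊$111,328 × 125%/5⌋ = $27,832. Book value $83,496.
Year 5 (final): $83,496 − $11,700 = $71,796. Book value $11,700.

$65,971; $49,479; $37,109; $27,832; $71,796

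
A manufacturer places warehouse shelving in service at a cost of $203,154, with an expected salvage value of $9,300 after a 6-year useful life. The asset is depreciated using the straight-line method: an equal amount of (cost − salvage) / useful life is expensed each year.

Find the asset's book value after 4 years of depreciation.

Depreciable base = $203,154 − $9,300 = $193,854.
Annual expense = $193,854 / 6 = $32,309.
End of year 1: book value $170,845.
End of year 2: book value $138,536.
End of year 3: book value $106,227.
End of year 4: book value $73,918.

$73,918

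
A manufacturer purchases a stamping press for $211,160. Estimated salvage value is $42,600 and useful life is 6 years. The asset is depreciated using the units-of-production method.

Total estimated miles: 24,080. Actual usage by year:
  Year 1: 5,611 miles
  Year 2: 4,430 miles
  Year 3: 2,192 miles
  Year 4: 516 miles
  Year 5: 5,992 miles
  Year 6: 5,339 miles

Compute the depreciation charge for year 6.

Depreciable base = $211,160 − $42,600 = $168,560.
Rate = $168,560 / 24,080 miles = $7 per mile.
Year 1: 5,611 × $7 = $39,277. Book value $171,883.
Year 2: 4,430 × $7 = $31,010. Book value $140,873.
Year 3: 2,192 × $7 = $15,344. Book value $125,529.
Year 4: 516 × $7 = $3,612. Book value $121,917.
Year 5: 5,992 × $7 = $41,944. Book value $79,973.
Year 6: 5,339 × $7 = $37,373. Book value $42,600.

$37,373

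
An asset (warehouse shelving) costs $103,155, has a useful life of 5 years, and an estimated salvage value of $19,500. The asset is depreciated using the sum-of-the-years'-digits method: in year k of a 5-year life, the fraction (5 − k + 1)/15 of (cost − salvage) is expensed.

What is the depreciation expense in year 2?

Depreciable base = $103,155 − $19,500 = $83,655.
Sum of the years' digits = 5+4+3+2+1 = 15.
Year 1: $83,655 × 5/15 = $27,885. Book value $75,270.
Year 2: $83,655 × 4/15 = $22,308. Book value $52,962.

$22,308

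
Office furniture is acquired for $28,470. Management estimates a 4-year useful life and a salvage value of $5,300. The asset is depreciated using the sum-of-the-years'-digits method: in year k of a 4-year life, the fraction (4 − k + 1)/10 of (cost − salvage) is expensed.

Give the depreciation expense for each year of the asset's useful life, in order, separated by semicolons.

$9,268; $6,951; $4,634; $2,317

Depreciable base = $28,470 − $5,300 = $23,170.
Sum of the years' digits = 4+3+2+1 = 10.
Year 1: $23,170 × 4/10 = $9,268. Book value $19,202.
Year 2: $23,170 × 3/10 = $6,951. Book value $12,251.
Year 3: $23,170 × 2/10 = $4,634. Book value $7,617.
Year 4: $23,170 × 1/10 = $2,317. Book value $5,300.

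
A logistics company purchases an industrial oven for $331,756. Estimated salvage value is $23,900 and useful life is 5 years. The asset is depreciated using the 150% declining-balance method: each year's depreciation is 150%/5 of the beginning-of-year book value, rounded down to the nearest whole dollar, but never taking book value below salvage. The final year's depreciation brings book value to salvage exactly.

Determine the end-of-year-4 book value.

Depreciable base = $331,756 − $23,900 = $307,856.
Year 1: ⌊$331,756 × 150%/5⌋ = $99,526. Book value $232,230.
Year 2: ⌊$232,230 × 150%/5⌋ = $69,669. Book value $162,561.
Year 3: ⌊$162,561 × 150%/5⌋ = $48,768. Book value $113,793.
Year 4: ⌊$113,793 × 150%/5⌋ = $34,137. Book value $79,656.

$79,656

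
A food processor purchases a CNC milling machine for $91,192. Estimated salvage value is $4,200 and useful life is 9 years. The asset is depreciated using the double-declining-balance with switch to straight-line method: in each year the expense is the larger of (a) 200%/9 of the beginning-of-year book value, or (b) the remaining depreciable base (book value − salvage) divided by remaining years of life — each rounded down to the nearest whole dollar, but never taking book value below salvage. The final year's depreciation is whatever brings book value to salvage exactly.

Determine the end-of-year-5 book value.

Depreciable base = $91,192 − $4,200 = $86,992.
Year 1: DB = ⌊$91,192 × 200%/9⌋ = $20,264; SL = ⌊$86,992/9⌋ = $9,665 → take DB $20,264. Book value $70,928.
Year 2: DB = ⌊$70,928 × 200%/9⌋ = $15,761; SL = ⌊$66,728/8⌋ = $8,341 → take DB $15,761. Book value $55,167.
Year 3: DB = ⌊$55,167 × 200%/9⌋ = $12,259; SL = ⌊$50,967/7⌋ = $7,281 → take DB $12,259. Book value $42,908.
Year 4: DB = ⌊$42,908 × 200%/9⌋ = $9,535; SL = ⌊$38,708/6⌋ = $6,451 → take DB $9,535. Book value $33,373.
Year 5: DB = ⌊$33,373 × 200%/9⌋ = $7,416; SL = ⌊$29,173/5⌋ = $5,834 → take DB $7,416. Book value $25,957.

$25,957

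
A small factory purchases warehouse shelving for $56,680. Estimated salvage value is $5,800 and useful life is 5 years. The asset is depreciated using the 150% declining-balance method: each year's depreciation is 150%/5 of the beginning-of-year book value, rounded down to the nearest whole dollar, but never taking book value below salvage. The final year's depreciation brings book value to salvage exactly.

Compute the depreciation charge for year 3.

$8,332

Depreciable base = $56,680 − $5,800 = $50,880.
Year 1: ⌊$56,680 × 150%/5⌋ = $17,004. Book value $39,676.
Year 2: ⌊$39,676 × 150%/5⌋ = $11,902. Book value $27,774.
Year 3: ⌊$27,774 × 150%/5⌋ = $8,332. Book value $19,442.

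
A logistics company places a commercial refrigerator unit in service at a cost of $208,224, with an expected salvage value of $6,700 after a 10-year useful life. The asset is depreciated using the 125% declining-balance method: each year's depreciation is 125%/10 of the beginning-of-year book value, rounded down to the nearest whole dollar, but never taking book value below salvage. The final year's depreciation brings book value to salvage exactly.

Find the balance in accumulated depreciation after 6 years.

$114,772

Depreciable base = $208,224 − $6,700 = $201,524.
Year 1: ⌊$208,224 × 125%/10⌋ = $26,028. Book value $182,196.
Year 2: ⌊$182,196 × 125%/10⌋ = $22,774. Book value $159,422.
Year 3: ⌊$159,422 × 125%/10⌋ = $19,927. Book value $139,495.
Year 4: ⌊$139,495 × 125%/10⌋ = $17,436. Book value $122,059.
Year 5: ⌊$122,059 × 125%/10⌋ = $15,257. Book value $106,802.
Year 6: ⌊$106,802 × 125%/10⌋ = $13,350. Book value $93,452.
Accumulated through year 6 = $208,224 − $93,452 = $114,772.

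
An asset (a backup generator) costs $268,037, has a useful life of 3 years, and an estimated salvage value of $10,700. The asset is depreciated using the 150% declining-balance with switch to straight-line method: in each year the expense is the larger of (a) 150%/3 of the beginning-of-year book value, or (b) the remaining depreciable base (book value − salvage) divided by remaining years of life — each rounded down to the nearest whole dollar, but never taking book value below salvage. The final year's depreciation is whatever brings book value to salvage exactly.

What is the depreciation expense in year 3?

$56,310

Depreciable base = $268,037 − $10,700 = $257,337.
Year 1: DB = ⌊$268,037 × 150%/3⌋ = $134,018; SL = ⌊$257,337/3⌋ = $85,779 → take DB $134,018. Book value $134,019.
Year 2: DB = ⌊$134,019 × 150%/3⌋ = $67,009; SL = ⌊$123,319/2⌋ = $61,659 → take DB $67,009. Book value $67,010.
Year 3 (final): $67,010 − $10,700 = $56,310. Book value $10,700.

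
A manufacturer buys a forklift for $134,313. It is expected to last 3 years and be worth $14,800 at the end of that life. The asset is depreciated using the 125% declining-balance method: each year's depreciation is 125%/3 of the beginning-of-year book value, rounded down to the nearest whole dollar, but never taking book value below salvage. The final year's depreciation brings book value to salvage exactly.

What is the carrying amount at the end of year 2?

Depreciable base = $134,313 − $14,800 = $119,513.
Year 1: ⌊$134,313 × 125%/3⌋ = $55,963. Book value $78,350.
Year 2: ⌊$78,350 × 125%/3⌋ = $32,645. Book value $45,705.

$45,705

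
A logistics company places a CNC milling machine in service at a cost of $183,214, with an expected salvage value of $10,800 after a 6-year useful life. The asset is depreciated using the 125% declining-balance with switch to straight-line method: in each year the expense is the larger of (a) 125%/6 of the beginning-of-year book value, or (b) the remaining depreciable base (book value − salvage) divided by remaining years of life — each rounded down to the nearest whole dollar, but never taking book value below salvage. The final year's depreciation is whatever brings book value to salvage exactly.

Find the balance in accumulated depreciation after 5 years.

$146,407

Depreciable base = $183,214 − $10,800 = $172,414.
Year 1: DB = ⌊$183,214 × 125%/6⌋ = $38,169; SL = ⌊$172,414/6⌋ = $28,735 → take DB $38,169. Book value $145,045.
Year 2: DB = ⌊$145,045 × 125%/6⌋ = $30,217; SL = ⌊$134,245/5⌋ = $26,849 → take DB $30,217. Book value $114,828.
Year 3: DB = ⌊$114,828 × 125%/6⌋ = $23,922; SL = ⌊$104,028/4⌋ = $26,007 → take SL $26,007. Book value $88,821.
Year 4: DB = ⌊$88,821 × 125%/6⌋ = $18,504; SL = ⌊$78,021/3⌋ = $26,007 → take SL $26,007. Book value $62,814.
Year 5: DB = ⌊$62,814 × 125%/6⌋ = $13,086; SL = ⌊$52,014/2⌋ = $26,007 → take SL $26,007. Book value $36,807.
Accumulated through year 5 = $183,214 − $36,807 = $146,407.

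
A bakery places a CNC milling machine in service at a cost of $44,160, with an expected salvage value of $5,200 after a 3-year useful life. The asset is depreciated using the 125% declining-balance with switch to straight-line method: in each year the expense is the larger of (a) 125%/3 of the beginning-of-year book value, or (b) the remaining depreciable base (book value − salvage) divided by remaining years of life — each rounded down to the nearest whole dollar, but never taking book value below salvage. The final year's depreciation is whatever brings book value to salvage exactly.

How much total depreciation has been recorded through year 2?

$29,133

Depreciable base = $44,160 − $5,200 = $38,960.
Year 1: DB = ⌊$44,160 × 125%/3⌋ = $18,400; SL = ⌊$38,960/3⌋ = $12,986 → take DB $18,400. Book value $25,760.
Year 2: DB = ⌊$25,760 × 125%/3⌋ = $10,733; SL = ⌊$20,560/2⌋ = $10,280 → take DB $10,733. Book value $15,027.
Accumulated through year 2 = $44,160 − $15,027 = $29,133.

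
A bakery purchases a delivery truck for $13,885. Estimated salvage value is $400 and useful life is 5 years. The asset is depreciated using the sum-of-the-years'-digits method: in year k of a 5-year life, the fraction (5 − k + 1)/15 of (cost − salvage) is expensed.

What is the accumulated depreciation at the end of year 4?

$12,586

Depreciable base = $13,885 − $400 = $13,485.
Sum of the years' digits = 5+4+3+2+1 = 15.
Year 1: $13,485 × 5/15 = $4,495. Book value $9,390.
Year 2: $13,485 × 4/15 = $3,596. Book value $5,794.
Year 3: $13,485 × 3/15 = $2,697. Book value $3,097.
Year 4: $13,485 × 2/15 = $1,798. Book value $1,299.
Accumulated through year 4 = $13,885 − $1,299 = $12,586.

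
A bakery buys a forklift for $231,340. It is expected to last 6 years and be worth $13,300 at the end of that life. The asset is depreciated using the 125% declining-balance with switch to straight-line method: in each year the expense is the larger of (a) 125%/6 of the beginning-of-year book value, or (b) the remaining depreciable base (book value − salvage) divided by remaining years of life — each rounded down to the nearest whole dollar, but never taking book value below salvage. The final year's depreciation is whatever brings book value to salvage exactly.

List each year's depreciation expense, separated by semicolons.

$48,195; $38,155; $32,922; $32,922; $32,923; $32,923

Depreciable base = $231,340 − $13,300 = $218,040.
Year 1: DB = ⌊$231,340 × 125%/6⌋ = $48,195; SL = ⌊$218,040/6⌋ = $36,340 → take DB $48,195. Book value $183,145.
Year 2: DB = ⌊$183,145 × 125%/6⌋ = $38,155; SL = ⌊$169,845/5⌋ = $33,969 → take DB $38,155. Book value $144,990.
Year 3: DB = ⌊$144,990 × 125%/6⌋ = $30,206; SL = ⌊$131,690/4⌋ = $32,922 → take SL $32,922. Book value $112,068.
Year 4: DB = ⌊$112,068 × 125%/6⌋ = $23,347; SL = ⌊$98,768/3⌋ = $32,922 → take SL $32,922. Book value $79,146.
Year 5: DB = ⌊$79,146 × 125%/6⌋ = $16,488; SL = ⌊$65,846/2⌋ = $32,923 → take SL $32,923. Book value $46,223.
Year 6 (final): $46,223 − $13,300 = $32,923. Book value $13,300.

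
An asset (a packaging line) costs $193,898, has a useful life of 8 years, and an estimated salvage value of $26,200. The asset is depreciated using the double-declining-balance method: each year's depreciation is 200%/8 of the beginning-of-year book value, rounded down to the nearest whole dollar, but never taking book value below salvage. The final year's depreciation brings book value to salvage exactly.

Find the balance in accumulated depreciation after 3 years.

Depreciable base = $193,898 − $26,200 = $167,698.
Year 1: ⌊$193,898 × 200%/8⌋ = $48,474. Book value $145,424.
Year 2: ⌊$145,424 × 200%/8⌋ = $36,356. Book value $109,068.
Year 3: ⌊$109,068 × 200%/8⌋ = $27,267. Book value $81,801.
Accumulated through year 3 = $193,898 − $81,801 = $112,097.

$112,097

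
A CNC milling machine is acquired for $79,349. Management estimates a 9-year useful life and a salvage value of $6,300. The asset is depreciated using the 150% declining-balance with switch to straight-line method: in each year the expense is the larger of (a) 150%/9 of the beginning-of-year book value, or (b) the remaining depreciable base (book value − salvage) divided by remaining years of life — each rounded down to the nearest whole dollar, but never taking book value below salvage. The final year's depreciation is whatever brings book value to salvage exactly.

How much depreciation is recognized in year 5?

$6,393

Depreciable base = $79,349 − $6,300 = $73,049.
Year 1: DB = ⌊$79,349 × 150%/9⌋ = $13,224; SL = ⌊$73,049/9⌋ = $8,116 → take DB $13,224. Book value $66,125.
Year 2: DB = ⌊$66,125 × 150%/9⌋ = $11,020; SL = ⌊$59,825/8⌋ = $7,478 → take DB $11,020. Book value $55,105.
Year 3: DB = ⌊$55,105 × 150%/9⌋ = $9,184; SL = ⌊$48,805/7⌋ = $6,972 → take DB $9,184. Book value $45,921.
Year 4: DB = ⌊$45,921 × 150%/9⌋ = $7,653; SL = ⌊$39,621/6⌋ = $6,603 → take DB $7,653. Book value $38,268.
Year 5: DB = ⌊$38,268 × 150%/9⌋ = $6,378; SL = ⌊$31,968/5⌋ = $6,393 → take SL $6,393. Book value $31,875.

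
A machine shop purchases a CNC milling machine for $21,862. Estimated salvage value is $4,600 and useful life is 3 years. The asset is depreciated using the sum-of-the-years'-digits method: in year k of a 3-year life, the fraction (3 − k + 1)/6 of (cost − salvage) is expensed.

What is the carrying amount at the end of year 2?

$7,477

Depreciable base = $21,862 − $4,600 = $17,262.
Sum of the years' digits = 3+2+1 = 6.
Year 1: $17,262 × 3/6 = $8,631. Book value $13,231.
Year 2: $17,262 × 2/6 = $5,754. Book value $7,477.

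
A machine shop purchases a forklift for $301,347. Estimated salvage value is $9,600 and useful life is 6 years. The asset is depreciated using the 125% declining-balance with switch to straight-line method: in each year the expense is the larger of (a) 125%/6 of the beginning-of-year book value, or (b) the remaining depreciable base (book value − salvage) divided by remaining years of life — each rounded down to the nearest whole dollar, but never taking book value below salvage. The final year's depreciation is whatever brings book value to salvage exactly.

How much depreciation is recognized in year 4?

Depreciable base = $301,347 − $9,600 = $291,747.
Year 1: DB = ⌊$301,347 × 125%/6⌋ = $62,780; SL = ⌊$291,747/6⌋ = $48,624 → take DB $62,780. Book value $238,567.
Year 2: DB = ⌊$238,567 × 125%/6⌋ = $49,701; SL = ⌊$228,967/5⌋ = $45,793 → take DB $49,701. Book value $188,866.
Year 3: DB = ⌊$188,866 × 125%/6⌋ = $39,347; SL = ⌊$179,266/4⌋ = $44,816 → take SL $44,816. Book value $144,050.
Year 4: DB = ⌊$144,050 × 125%/6⌋ = $30,010; SL = ⌊$134,450/3⌋ = $44,816 → take SL $44,816. Book value $99,234.

$44,816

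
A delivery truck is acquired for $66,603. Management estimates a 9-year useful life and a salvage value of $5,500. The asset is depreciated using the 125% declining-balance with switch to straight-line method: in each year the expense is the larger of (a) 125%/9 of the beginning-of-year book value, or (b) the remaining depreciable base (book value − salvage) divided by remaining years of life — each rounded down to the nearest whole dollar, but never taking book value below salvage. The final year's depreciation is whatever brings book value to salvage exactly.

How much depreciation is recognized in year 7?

$6,172

Depreciable base = $66,603 − $5,500 = $61,103.
Year 1: DB = ⌊$66,603 × 125%/9⌋ = $9,250; SL = ⌊$61,103/9⌋ = $6,789 → take DB $9,250. Book value $57,353.
Year 2: DB = ⌊$57,353 × 125%/9⌋ = $7,965; SL = ⌊$51,853/8⌋ = $6,481 → take DB $7,965. Book value $49,388.
Year 3: DB = ⌊$49,388 × 125%/9⌋ = $6,859; SL = ⌊$43,888/7⌋ = $6,269 → take DB $6,859. Book value $42,529.
Year 4: DB = ⌊$42,529 × 125%/9⌋ = $5,906; SL = ⌊$37,029/6⌋ = $6,171 → take SL $6,171. Book value $36,358.
Year 5: DB = ⌊$36,358 × 125%/9⌋ = $5,049; SL = ⌊$30,858/5⌋ = $6,171 → take SL $6,171. Book value $30,187.
Year 6: DB = ⌊$30,187 × 125%/9⌋ = $4,192; SL = ⌊$24,687/4⌋ = $6,171 → take SL $6,171. Book value $24,016.
Year 7: DB = ⌊$24,016 × 125%/9⌋ = $3,335; SL = ⌊$18,516/3⌋ = $6,172 → take SL $6,172. Book value $17,844.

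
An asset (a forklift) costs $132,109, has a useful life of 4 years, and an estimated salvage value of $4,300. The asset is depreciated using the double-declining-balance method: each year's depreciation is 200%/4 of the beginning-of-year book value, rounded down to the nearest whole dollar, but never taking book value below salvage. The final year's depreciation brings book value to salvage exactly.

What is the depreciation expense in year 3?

$16,514

Depreciable base = $132,109 − $4,300 = $127,809.
Year 1: ⌊$132,109 × 200%/4⌋ = $66,054. Book value $66,055.
Year 2: ⌊$66,055 × 200%/4⌋ = $33,027. Book value $33,028.
Year 3: ⌊$33,028 × 200%/4⌋ = $16,514. Book value $16,514.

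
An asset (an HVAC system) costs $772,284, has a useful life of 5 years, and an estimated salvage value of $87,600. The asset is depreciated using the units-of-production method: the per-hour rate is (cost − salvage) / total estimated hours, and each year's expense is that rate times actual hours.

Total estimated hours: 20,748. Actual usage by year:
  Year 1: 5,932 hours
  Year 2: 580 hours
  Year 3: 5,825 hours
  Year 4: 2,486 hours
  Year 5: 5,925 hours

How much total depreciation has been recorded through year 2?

Depreciable base = $772,284 − $87,600 = $684,684.
Rate = $684,684 / 20,748 hours = $33 per hour.
Year 1: 5,932 × $33 = $195,756. Book value $576,528.
Year 2: 580 × $33 = $19,140. Book value $557,388.
Accumulated through year 2 = $772,284 − $557,388 = $214,896.

$214,896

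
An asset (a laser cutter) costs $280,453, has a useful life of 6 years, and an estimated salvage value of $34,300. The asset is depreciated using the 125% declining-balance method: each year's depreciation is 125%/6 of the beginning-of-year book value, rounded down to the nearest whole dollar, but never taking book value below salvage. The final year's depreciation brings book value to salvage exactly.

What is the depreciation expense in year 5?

$22,950

Depreciable base = $280,453 − $34,300 = $246,153.
Year 1: ⌊$280,453 × 125%/6⌋ = $58,427. Book value $222,026.
Year 2: ⌊$222,026 × 125%/6⌋ = $46,255. Book value $175,771.
Year 3: ⌊$175,771 × 125%/6⌋ = $36,618. Book value $139,153.
Year 4: ⌊$139,153 × 125%/6⌋ = $28,990. Book value $110,163.
Year 5: ⌊$110,163 × 125%/6⌋ = $22,950. Book value $87,213.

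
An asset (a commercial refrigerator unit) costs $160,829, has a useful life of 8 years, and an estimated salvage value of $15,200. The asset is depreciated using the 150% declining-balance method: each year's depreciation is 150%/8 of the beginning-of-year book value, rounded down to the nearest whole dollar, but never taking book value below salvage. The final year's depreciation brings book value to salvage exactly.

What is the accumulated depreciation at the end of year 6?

$114,557

Depreciable base = $160,829 − $15,200 = $145,629.
Year 1: ⌊$160,829 × 150%/8⌋ = $30,155. Book value $130,674.
Year 2: ⌊$130,674 × 150%/8⌋ = $24,501. Book value $106,173.
Year 3: ⌊$106,173 × 150%/8⌋ = $19,907. Book value $86,266.
Year 4: ⌊$86,266 × 150%/8⌋ = $16,174. Book value $70,092.
Year 5: ⌊$70,092 × 150%/8⌋ = $13,142. Book value $56,950.
Year 6: ⌊$56,950 × 150%/8⌋ = $10,678. Book value $46,272.
Accumulated through year 6 = $160,829 − $46,272 = $114,557.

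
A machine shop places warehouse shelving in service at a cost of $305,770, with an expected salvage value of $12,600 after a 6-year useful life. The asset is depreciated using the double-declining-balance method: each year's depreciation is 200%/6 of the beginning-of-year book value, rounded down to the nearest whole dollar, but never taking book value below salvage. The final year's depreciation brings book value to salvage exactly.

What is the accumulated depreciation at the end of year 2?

Depreciable base = $305,770 − $12,600 = $293,170.
Year 1: ⌊$305,770 × 200%/6⌋ = $101,923. Book value $203,847.
Year 2: ⌊$203,847 × 200%/6⌋ = $67,949. Book value $135,898.
Accumulated through year 2 = $305,770 − $135,898 = $169,872.

$169,872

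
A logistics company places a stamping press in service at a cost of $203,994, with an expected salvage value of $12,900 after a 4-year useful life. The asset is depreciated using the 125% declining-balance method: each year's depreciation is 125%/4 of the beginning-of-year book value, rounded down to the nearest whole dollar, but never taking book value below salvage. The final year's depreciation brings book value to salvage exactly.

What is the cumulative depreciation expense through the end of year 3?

Depreciable base = $203,994 − $12,900 = $191,094.
Year 1: ⌊$203,994 × 125%/4⌋ = $63,748. Book value $140,246.
Year 2: ⌊$140,246 × 125%/4⌋ = $43,826. Book value $96,420.
Year 3: ⌊$96,420 × 125%/4⌋ = $30,131. Book value $66,289.
Accumulated through year 3 = $203,994 − $66,289 = $137,705.

$137,705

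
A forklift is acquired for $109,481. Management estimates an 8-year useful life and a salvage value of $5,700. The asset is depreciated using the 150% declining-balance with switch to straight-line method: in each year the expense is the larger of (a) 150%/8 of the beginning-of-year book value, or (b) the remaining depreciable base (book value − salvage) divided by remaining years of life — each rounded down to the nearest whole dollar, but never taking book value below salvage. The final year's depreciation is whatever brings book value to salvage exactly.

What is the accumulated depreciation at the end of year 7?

$93,277

Depreciable base = $109,481 − $5,700 = $103,781.
Year 1: DB = ⌊$109,481 × 150%/8⌋ = $20,527; SL = ⌊$103,781/8⌋ = $12,972 → take DB $20,527. Book value $88,954.
Year 2: DB = ⌊$88,954 × 150%/8⌋ = $16,678; SL = ⌊$83,254/7⌋ = $11,893 → take DB $16,678. Book value $72,276.
Year 3: DB = ⌊$72,276 × 150%/8⌋ = $13,551; SL = ⌊$66,576/6⌋ = $11,096 → take DB $13,551. Book value $58,725.
Year 4: DB = ⌊$58,725 × 150%/8⌋ = $11,010; SL = ⌊$53,025/5⌋ = $10,605 → take DB $11,010. Book value $47,715.
Year 5: DB = ⌊$47,715 × 150%/8⌋ = $8,946; SL = ⌊$42,015/4⌋ = $10,503 → take SL $10,503. Book value $37,212.
Year 6: DB = ⌊$37,212 × 150%/8⌋ = $6,977; SL = ⌊$31,512/3⌋ = $10,504 → take SL $10,504. Book value $26,708.
Year 7: DB = ⌊$26,708 × 150%/8⌋ = $5,007; SL = ⌊$21,008/2⌋ = $10,504 → take SL $10,504. Book value $16,204.
Accumulated through year 7 = $109,481 − $16,204 = $93,277.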